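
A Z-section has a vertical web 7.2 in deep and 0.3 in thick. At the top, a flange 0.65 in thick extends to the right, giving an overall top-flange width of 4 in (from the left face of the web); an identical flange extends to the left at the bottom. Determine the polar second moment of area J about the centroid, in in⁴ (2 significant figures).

J ≈ 86 in⁴

Decompose the section into non-overlapping parts with the origin at the bottom-left of its bounding rectangle.
Web: 0.3 × 7.2, A = 2.16 in², y = 3.6 in, Ī = 9.331 in⁴.
Top flange (beyond web): 3.7 × 0.65, A = 2.405 in², y = 6.875 in, Ī = 0.08468 in⁴.
Bottom flange (beyond web): 3.7 × 0.65, A = 2.405 in², y = 0.325 in, Ī = 0.08468 in⁴.
Centroid: ȳ = ΣA·y / ΣA = 3.6 in.
Transfer each piece to the centroidal x-axis using Ī + A·d² with d = y − 3.6:
  web: d = 0 in → contributes +9.331 in⁴
  top flange (beyond web): d = 3.275 in → contributes +25.88 in⁴
  bottom flange (beyond web): d = -3.275 in → contributes +25.88 in⁴
Total I = 61.09 in⁴.
For the y-axis: x̄ = 3.85 in.
Repeating about the centroidal y-axis gives I_y = 24.74 in⁴.
Polar second moment: J = I_x + I_y = 85.83 in⁴.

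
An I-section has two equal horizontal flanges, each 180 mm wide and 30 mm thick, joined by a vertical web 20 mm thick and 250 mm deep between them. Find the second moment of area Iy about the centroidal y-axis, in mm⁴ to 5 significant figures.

Treat the section as a set of non-overlapping primitives; coordinates are from the bounding-box lower-left.
Bottom flange: 180 × 30, A = 5 400 mm², x = 90 mm, Ī = 14 580 000 mm⁴.
Web: 20 × 250, A = 5 000 mm², x = 90 mm, Ī = 166666.7 mm⁴.
Top flange: 180 × 30, A = 5 400 mm², x = 90 mm, Ī = 14 580 000 mm⁴.
By symmetry the centroid is at mid-width, x̄ = 90 mm.
All pieces are centred on the centroidal y-axis, so I = ΣĪ = 29 326 667 mm⁴.

Iy ≈ 2.9327 × 10⁷ mm⁴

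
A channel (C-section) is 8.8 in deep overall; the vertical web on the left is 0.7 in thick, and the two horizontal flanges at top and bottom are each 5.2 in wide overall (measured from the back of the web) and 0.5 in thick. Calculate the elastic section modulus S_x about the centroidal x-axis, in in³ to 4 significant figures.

Decompose the section into non-overlapping parts with the origin at the bottom-left of its bounding rectangle.
Web: 0.7 × 8.8, A = 6.16 in², y = 4.4 in, Ī = 39.7525 in⁴.
Top flange (beyond web): 4.5 × 0.5, A = 2.25 in², y = 8.55 in, Ī = 0.046875 in⁴.
Bottom flange (beyond web): 4.5 × 0.5, A = 2.25 in², y = 0.25 in, Ī = 0.046875 in⁴.
By symmetry the centroid is at mid-height, ȳ = 4.4 in.
Transfer each piece to the centroidal x-axis using Ī + A·d² with d = y − 4.4:
  web: d = 0 in → contributes +39.7525 in⁴
  top flange (beyond web): d = 4.15 in → contributes +38.7975 in⁴
  bottom flange (beyond web): d = -4.15 in → contributes +38.7975 in⁴
Total I = 117.348 in⁴.
Extreme fibre distance c = 4.4 in; S = I/c = 26.6699 in³.

S_x ≈ 26.67 in³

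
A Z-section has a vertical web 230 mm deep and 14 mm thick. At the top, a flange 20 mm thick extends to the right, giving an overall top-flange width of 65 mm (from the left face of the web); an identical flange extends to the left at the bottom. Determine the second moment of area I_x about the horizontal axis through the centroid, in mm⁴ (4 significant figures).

Split into non-overlapping primitives; take the origin at the lower-left of the bounding box.
Web: 14 × 230, A = 3 220 mm², y = 115 mm, Ī = 14 194 833 mm⁴.
Top flange (beyond web): 51 × 20, A = 1 020 mm², y = 220 mm, Ī = 34 000 mm⁴.
Bottom flange (beyond web): 51 × 20, A = 1 020 mm², y = 10 mm, Ī = 34 000 mm⁴.
Centroid: ȳ = ΣA·y / ΣA = 115 mm.
Transfer each piece to the horizontal axis through the centroid using Ī + A·d² with d = y − 115:
  web: d = 0 mm → contributes +14 194 833 mm⁴
  top flange (beyond web): d = 105 mm → contributes +11 279 500 mm⁴
  bottom flange (beyond web): d = -105 mm → contributes +11 279 500 mm⁴
Total I = 36 753 833 mm⁴.

I_x ≈ 3.675 × 10⁷ mm⁴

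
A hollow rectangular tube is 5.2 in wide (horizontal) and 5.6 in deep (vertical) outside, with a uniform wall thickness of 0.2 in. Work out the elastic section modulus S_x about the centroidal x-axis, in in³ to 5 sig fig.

S_x ≈ 7.0918 in³

Treat the section as a set of non-overlapping primitives; coordinates are from the bounding-box lower-left.
Outer rectangle: 5.2 × 5.6, A = 29.12 in², y = 2.8 in, Ī = 76.10027 in⁴.
Inner void (subtracted): 4.8 × 5.2, A = 24.96 in², y = 2.8 in, Ī = 56.2432 in⁴.
By symmetry the centroid is at mid-height, ȳ = 2.8 in.
All pieces are centred on the centroidal x-axis, so I = ΣĪ (holes subtracted) = 19.85707 in⁴.
Extreme fibre distance c = 2.8 in; S = I/c = 7.09181 in³.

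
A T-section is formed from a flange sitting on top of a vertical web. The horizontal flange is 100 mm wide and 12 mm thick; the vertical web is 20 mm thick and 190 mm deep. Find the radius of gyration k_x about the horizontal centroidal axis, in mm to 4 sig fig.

Break the section into simple shapes (no overlaps), measuring from the bottom-left corner of the bounding box.
Flange: 100 × 12, A = 1 200 mm², y = 196 mm, Ī = 14 400 mm⁴.
Web: 20 × 190, A = 3 800 mm², y = 95 mm, Ī = 11 431 667 mm⁴.
Centroid: ȳ = ΣA·y / ΣA = 119.24 mm.
Transfer each piece to the horizontal centroidal axis using Ī + A·d² with d = y − 119.24:
  flange: d = 76.76 mm → contributes +7 084 917 mm⁴
  web: d = -24.24 mm → contributes +13 664 462 mm⁴
Total I = 20 749 379 mm⁴.
Radius of gyration: k = √(I/A) = √(20 749 379 / 5 000) = 64.4195 mm.

k_x ≈ 64.42 mm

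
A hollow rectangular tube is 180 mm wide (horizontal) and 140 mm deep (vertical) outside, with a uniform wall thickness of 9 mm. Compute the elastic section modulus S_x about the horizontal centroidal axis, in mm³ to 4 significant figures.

Decompose the section into non-overlapping parts with the origin at the bottom-left of its bounding rectangle.
Outer rectangle: 180 × 140, A = 25 200 mm², y = 70 mm, Ī = 41 160 000 mm⁴.
Inner void (subtracted): 162 × 122, A = 19 764 mm², y = 70 mm, Ī = 24 513 948 mm⁴.
By symmetry the centroid is at mid-height, ȳ = 70 mm.
All pieces are centred on the horizontal centroidal axis, so I = ΣĪ (holes subtracted) = 16 646 052 mm⁴.
Extreme fibre distance c = 70 mm; S = I/c = 237 801 mm³.

S_x ≈ 2.378 × 10⁵ mm³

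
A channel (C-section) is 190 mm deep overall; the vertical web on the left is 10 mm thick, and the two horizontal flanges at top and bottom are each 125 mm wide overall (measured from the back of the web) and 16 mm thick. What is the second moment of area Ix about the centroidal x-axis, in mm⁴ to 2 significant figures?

Ix ≈ 3.4 × 10⁷ mm⁴

Break the section into simple shapes (no overlaps), measuring from the bottom-left corner of the bounding box.
Web: 10 × 190, A = 1 900 mm², y = 95 mm, Ī = 5 715 833 mm⁴.
Top flange (beyond web): 115 × 16, A = 1 840 mm², y = 182 mm, Ī = 39 253 mm⁴.
Bottom flange (beyond web): 115 × 16, A = 1 840 mm², y = 8 mm, Ī = 39 253 mm⁴.
By symmetry the centroid is at mid-height, ȳ = 95 mm.
Transfer each piece to the centroidal x-axis using Ī + A·d² with d = y − 95:
  web: d = 0 mm → contributes +5 715 833 mm⁴
  top flange (beyond web): d = 87 mm → contributes +13 966 213 mm⁴
  bottom flange (beyond web): d = -87 mm → contributes +13 966 213 mm⁴
Total I = 33 648 260 mm⁴.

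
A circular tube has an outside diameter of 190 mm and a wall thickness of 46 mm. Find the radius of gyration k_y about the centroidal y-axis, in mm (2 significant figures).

Split into non-overlapping primitives; take the origin at the lower-left of the bounding box.
Outer circle: ⌀190, A = 28 353 mm², x = 95 mm, Ī = 63 971 171 mm⁴.
Bore (subtracted): ⌀98, A = 7 543 mm², x = 95 mm, Ī = 4 527 664 mm⁴.
By symmetry the centroid is at mid-width, x̄ = 95 mm.
All pieces are centred on the centroidal y-axis, so I = ΣĪ (holes subtracted) = 59 443 507 mm⁴.
Radius of gyration: k = √(I/A) = √(59 443 507 / 20 810) = 53.45 mm.

k_y ≈ 53 mm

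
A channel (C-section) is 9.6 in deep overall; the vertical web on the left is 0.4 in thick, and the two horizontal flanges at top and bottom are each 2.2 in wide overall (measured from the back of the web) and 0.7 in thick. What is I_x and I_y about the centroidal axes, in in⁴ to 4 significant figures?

I_x ≈ 79.50 in⁴, I_y ≈ 2.573 in⁴

Decompose the section into non-overlapping parts with the origin at the bottom-left of its bounding rectangle.
Web: 0.4 × 9.6, A = 3.84 in², y = 4.8 in, Ī = 29.4912 in⁴.
Top flange (beyond web): 1.8 × 0.7, A = 1.26 in², y = 9.25 in, Ī = 0.05145 in⁴.
Bottom flange (beyond web): 1.8 × 0.7, A = 1.26 in², y = 0.35 in, Ī = 0.05145 in⁴.
By symmetry the centroid is at mid-height, ȳ = 4.8 in.
Transfer each piece to the centroidal x-axis using Ī + A·d² with d = y − 4.8:
  web: d = 0 in → contributes +29.4912 in⁴
  top flange (beyond web): d = 4.45 in → contributes +25.0026 in⁴
  bottom flange (beyond web): d = -4.45 in → contributes +25.0026 in⁴
Total I = 79.4964 in⁴.
For the y-axis: x̄ = 0.635849 in.
Repeating about the centroidal y-axis gives I_y = 2.57263 in⁴.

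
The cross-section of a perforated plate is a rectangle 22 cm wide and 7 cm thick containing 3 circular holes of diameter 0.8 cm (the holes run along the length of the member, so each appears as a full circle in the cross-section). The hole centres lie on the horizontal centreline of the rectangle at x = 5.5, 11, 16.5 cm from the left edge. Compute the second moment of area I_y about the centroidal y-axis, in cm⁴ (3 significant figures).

Split into non-overlapping primitives; take the origin at the lower-left of the bounding box.
Plate: 22 × 7, A = 154 cm², x = 11 cm, Ī = 6211.3 cm⁴.
Hole 1 (subtracted): ⌀0.8, A = 0.50265 cm², x = 5.5 cm, Ī = 0.020106 cm⁴.
Hole 2 (subtracted): ⌀0.8, A = 0.50265 cm², x = 11 cm, Ī = 0.020106 cm⁴.
Hole 3 (subtracted): ⌀0.8, A = 0.50265 cm², x = 16.5 cm, Ī = 0.020106 cm⁴.
By symmetry the centroid is at mid-width, x̄ = 11 cm.
Transfer each piece to the centroidal y-axis using Ī + A·d² with d = x − 11:
  plate: d = 0 cm → contributes +6211.3 cm⁴
  hole 1: d = -5.5 cm → contributes −15.225 cm⁴
  hole 2: d = 0 cm → contributes −0.020106 cm⁴
  hole 3: d = 5.5 cm → contributes −15.225 cm⁴
Total I = 6180.9 cm⁴.

I_y ≈ 6180 cm⁴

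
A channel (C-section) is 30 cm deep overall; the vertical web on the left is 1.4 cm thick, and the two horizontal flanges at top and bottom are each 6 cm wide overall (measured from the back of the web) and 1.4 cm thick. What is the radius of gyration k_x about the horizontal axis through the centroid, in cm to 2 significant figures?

Break the section into simple shapes (no overlaps), measuring from the bottom-left corner of the bounding box.
Web: 1.4 × 30, A = 42 cm², y = 15 cm, Ī = 3 150 cm⁴.
Top flange (beyond web): 4.6 × 1.4, A = 6.44 cm², y = 29.3 cm, Ī = 1.052 cm⁴.
Bottom flange (beyond web): 4.6 × 1.4, A = 6.44 cm², y = 0.7 cm, Ī = 1.052 cm⁴.
By symmetry the centroid is at mid-height, ȳ = 15 cm.
Transfer each piece to the horizontal axis through the centroid using Ī + A·d² with d = y − 15:
  web: d = 0 cm → contributes +3 150 cm⁴
  top flange (beyond web): d = 14.3 cm → contributes +1 318 cm⁴
  bottom flange (beyond web): d = -14.3 cm → contributes +1 318 cm⁴
Total I = 5 786 cm⁴.
Radius of gyration: k = √(I/A) = √(5 786 / 54.88) = 10.27 cm.

k_x ≈ 10 cm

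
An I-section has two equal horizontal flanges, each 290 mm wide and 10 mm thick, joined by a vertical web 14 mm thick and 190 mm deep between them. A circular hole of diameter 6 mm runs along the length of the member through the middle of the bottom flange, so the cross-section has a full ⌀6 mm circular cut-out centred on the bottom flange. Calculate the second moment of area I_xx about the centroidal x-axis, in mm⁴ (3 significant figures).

I_xx ≈ 6.58 × 10⁷ mm⁴

Break the section into simple shapes (no overlaps), measuring from the bottom-left corner of the bounding box.
Bottom flange: 290 × 10, A = 2 900 mm², y = 5 mm, Ī = 24 167 mm⁴.
Web: 14 × 190, A = 2 660 mm², y = 105 mm, Ī = 8 002 167 mm⁴.
Top flange: 290 × 10, A = 2 900 mm², y = 205 mm, Ī = 24 167 mm⁴.
Hole (subtracted): ⌀6, A = 28.274 mm², y = 5 mm, Ī = 63.617 mm⁴.
Centroid: ȳ = ΣA·y / ΣA = 105.34 mm.
Transfer each piece to the centroidal x-axis using Ī + A·d² with d = y − 105.34:
  bottom flange: d = -100.34 mm → contributes +29 218 986 mm⁴
  web: d = -0.33533 mm → contributes +8 002 466 mm⁴
  top flange: d = 99.665 mm → contributes +28 830 000 mm⁴
  hole: d = -100.34 mm → contributes −284 706 mm⁴
Total I = 65 766 745 mm⁴.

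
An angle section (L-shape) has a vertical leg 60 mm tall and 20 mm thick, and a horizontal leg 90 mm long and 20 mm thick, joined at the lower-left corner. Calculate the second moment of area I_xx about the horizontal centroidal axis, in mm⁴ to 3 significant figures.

Treat the section as a set of non-overlapping primitives; coordinates are from the bounding-box lower-left.
Vertical leg: 20 × 60, A = 1 200 mm², y = 30 mm, Ī = 360 000 mm⁴.
Horizontal leg (remainder): 70 × 20, A = 1 400 mm², y = 10 mm, Ī = 46 667 mm⁴.
Centroid: ȳ = ΣA·y / ΣA = 19.231 mm.
Transfer each piece to the horizontal centroidal axis using Ī + A·d² with d = y − 19.231:
  vertical leg: d = 10.769 mm → contributes +499 172 mm⁴
  horizontal leg (remainder): d = -9.2308 mm → contributes +165 957 mm⁴
Total I = 665 128 mm⁴.

I_xx ≈ 6.65 × 10⁵ mm⁴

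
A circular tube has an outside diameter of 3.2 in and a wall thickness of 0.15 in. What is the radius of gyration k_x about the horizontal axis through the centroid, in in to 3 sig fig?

k_x ≈ 1.08 in

Break the section into simple shapes (no overlaps), measuring from the bottom-left corner of the bounding box.
Outer circle: ⌀3.2, A = 8.0425 in², y = 1.6 in, Ī = 5.1472 in⁴.
Bore (subtracted): ⌀2.9, A = 6.6052 in², y = 1.6 in, Ī = 3.4719 in⁴.
By symmetry the centroid is at mid-height, ȳ = 1.6 in.
All pieces are centred on the horizontal axis through the centroid, so I = ΣĪ (holes subtracted) = 1.6753 in⁴.
Radius of gyration: k = √(I/A) = √(1.6753 / 1.4373) = 1.0796 in.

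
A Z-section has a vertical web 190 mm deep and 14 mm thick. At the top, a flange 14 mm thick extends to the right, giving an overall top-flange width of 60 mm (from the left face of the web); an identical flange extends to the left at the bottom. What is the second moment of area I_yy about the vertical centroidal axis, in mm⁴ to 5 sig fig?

I_yy ≈ 1.4298 × 10⁶ mm⁴

Break the section into simple shapes (no overlaps), measuring from the bottom-left corner of the bounding box.
Web: 14 × 190, A = 2 660 mm², x = 53 mm, Ī = 43446.67 mm⁴.
Top flange (beyond web): 46 × 14, A = 644 mm², x = 83 mm, Ī = 113558.7 mm⁴.
Bottom flange (beyond web): 46 × 14, A = 644 mm², x = 23 mm, Ī = 113558.7 mm⁴.
Centroid: x̄ = ΣA·x / ΣA = 53 mm.
Transfer each piece to the vertical centroidal axis using Ī + A·d² with d = x − 53:
  web: d = 0 mm → contributes +43446.67 mm⁴
  top flange (beyond web): d = 30 mm → contributes +693158.7 mm⁴
  bottom flange (beyond web): d = -30 mm → contributes +693158.7 mm⁴
Total I = 1 429 764 mm⁴.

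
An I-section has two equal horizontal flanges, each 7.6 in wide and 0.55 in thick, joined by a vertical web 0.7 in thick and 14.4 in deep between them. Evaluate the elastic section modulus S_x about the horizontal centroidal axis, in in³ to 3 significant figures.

Split into non-overlapping primitives; take the origin at the lower-left of the bounding box.
Bottom flange: 7.6 × 0.55, A = 4.18 in², y = 0.275 in, Ī = 0.10537 in⁴.
Web: 0.7 × 14.4, A = 10.08 in², y = 7.75 in, Ī = 174.18 in⁴.
Top flange: 7.6 × 0.55, A = 4.18 in², y = 15.225 in, Ī = 0.10537 in⁴.
By symmetry the centroid is at mid-height, ȳ = 7.75 in.
Transfer each piece to the horizontal centroidal axis using Ī + A·d² with d = y − 7.75:
  bottom flange: d = -7.475 in → contributes +233.67 in⁴
  web: d = 0 in → contributes +174.18 in⁴
  top flange: d = 7.475 in → contributes +233.67 in⁴
Total I = 641.51 in⁴.
Extreme fibre distance c = 7.75 in; S = I/c = 82.776 in³.

S_x ≈ 82.8 in³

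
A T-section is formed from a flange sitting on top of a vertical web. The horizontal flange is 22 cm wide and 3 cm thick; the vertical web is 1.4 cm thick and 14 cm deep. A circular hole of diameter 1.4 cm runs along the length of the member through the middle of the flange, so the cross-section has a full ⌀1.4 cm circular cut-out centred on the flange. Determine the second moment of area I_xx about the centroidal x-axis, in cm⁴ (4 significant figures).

Treat the section as a set of non-overlapping primitives; coordinates are from the bounding-box lower-left.
Flange: 22 × 3, A = 66 cm², y = 15.5 cm, Ī = 49.5 cm⁴.
Web: 1.4 × 14, A = 19.6 cm², y = 7 cm, Ī = 320.133 cm⁴.
Hole (subtracted): ⌀1.4, A = 1.53938 cm², y = 15.5 cm, Ī = 0.188574 cm⁴.
Centroid: ȳ = ΣA·y / ΣA = 13.5181 cm.
Transfer each piece to the centroidal x-axis using Ī + A·d² with d = y − 13.5181:
  flange: d = 1.9819 cm → contributes +308.744 cm⁴
  web: d = -6.5181 cm → contributes +1152.85 cm⁴
  hole: d = 1.9819 cm → contributes −6.23517 cm⁴
Total I = 1455.36 cm⁴.

I_xx ≈ 1455 cm⁴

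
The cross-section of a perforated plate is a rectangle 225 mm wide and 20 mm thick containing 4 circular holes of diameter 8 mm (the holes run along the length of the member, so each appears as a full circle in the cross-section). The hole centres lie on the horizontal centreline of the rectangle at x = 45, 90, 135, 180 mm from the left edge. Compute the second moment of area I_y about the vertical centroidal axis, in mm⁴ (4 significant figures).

I_y ≈ 1.847 × 10⁷ mm⁴

Treat the section as a set of non-overlapping primitives; coordinates are from the bounding-box lower-left.
Plate: 225 × 20, A = 4 500 mm², x = 112.5 mm, Ī = 18 984 375 mm⁴.
Hole 1 (subtracted): ⌀8, A = 50.2655 mm², x = 45 mm, Ī = 201.062 mm⁴.
Hole 2 (subtracted): ⌀8, A = 50.2655 mm², x = 90 mm, Ī = 201.062 mm⁴.
Hole 3 (subtracted): ⌀8, A = 50.2655 mm², x = 135 mm, Ī = 201.062 mm⁴.
Hole 4 (subtracted): ⌀8, A = 50.2655 mm², x = 180 mm, Ī = 201.062 mm⁴.
By symmetry the centroid is at mid-width, x̄ = 112.5 mm.
Transfer each piece to the vertical centroidal axis using Ī + A·d² with d = x − 112.5:
  plate: d = 0 mm → contributes +18 984 375 mm⁴
  hole 1: d = -67.5 mm → contributes −229 223 mm⁴
  hole 2: d = -22.5 mm → contributes −25 648 mm⁴
  hole 3: d = 22.5 mm → contributes −25 648 mm⁴
  hole 4: d = 67.5 mm → contributes −229 223 mm⁴
Total I = 18 474 633 mm⁴.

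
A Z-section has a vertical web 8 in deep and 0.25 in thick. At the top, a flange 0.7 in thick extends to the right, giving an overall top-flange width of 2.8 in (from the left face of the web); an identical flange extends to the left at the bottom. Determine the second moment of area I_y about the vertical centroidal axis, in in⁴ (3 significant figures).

I_y ≈ 8.94 in⁴

Decompose the section into non-overlapping parts with the origin at the bottom-left of its bounding rectangle.
Web: 0.25 × 8, A = 2 in², x = 2.675 in, Ī = 0.010417 in⁴.
Top flange (beyond web): 2.55 × 0.7, A = 1.785 in², x = 4.075 in, Ī = 0.96725 in⁴.
Bottom flange (beyond web): 2.55 × 0.7, A = 1.785 in², x = 1.275 in, Ī = 0.96725 in⁴.
Centroid: x̄ = ΣA·x / ΣA = 2.675 in.
Transfer each piece to the vertical centroidal axis using Ī + A·d² with d = x − 2.675:
  web: d = 0 in → contributes +0.010417 in⁴
  top flange (beyond web): d = 1.4 in → contributes +4.4658 in⁴
  bottom flange (beyond web): d = -1.4 in → contributes +4.4658 in⁴
Total I = 8.9421 in⁴.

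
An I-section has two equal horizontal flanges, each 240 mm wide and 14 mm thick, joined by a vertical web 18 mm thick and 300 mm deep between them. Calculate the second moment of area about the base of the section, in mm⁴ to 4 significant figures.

I_base ≈ 5.322 × 10⁸ mm⁴

Treat the section as a set of non-overlapping primitives; coordinates are from the bounding-box lower-left.
Bottom flange: 240 × 14, A = 3 360 mm², y = 7 mm, Ī = 54 880 mm⁴.
Web: 18 × 300, A = 5 400 mm², y = 164 mm, Ī = 40 500 000 mm⁴.
Top flange: 240 × 14, A = 3 360 mm², y = 321 mm, Ī = 54 880 mm⁴.
Transfer each piece to a horizontal axis along the bottom face using Ī + A·d² with d = y − 0:
  bottom flange: d = 7 mm → contributes +219 520 mm⁴
  web: d = 164 mm → contributes +185 738 400 mm⁴
  top flange: d = 321 mm → contributes +346 272 640 mm⁴
Total I = 532 230 560 mm⁴.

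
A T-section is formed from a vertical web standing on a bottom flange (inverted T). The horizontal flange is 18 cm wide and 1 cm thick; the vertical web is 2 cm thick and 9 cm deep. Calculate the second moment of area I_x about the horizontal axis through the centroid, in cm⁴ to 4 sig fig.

Split into non-overlapping primitives; take the origin at the lower-left of the bounding box.
Flange: 18 × 1, A = 18 cm², y = 0.5 cm, Ī = 1.5 cm⁴.
Web: 2 × 9, A = 18 cm², y = 5.5 cm, Ī = 121.5 cm⁴.
Centroid: ȳ = ΣA·y / ΣA = 3 cm.
Transfer each piece to the horizontal axis through the centroid using Ī + A·d² with d = y − 3:
  flange: d = -2.5 cm → contributes +114 cm⁴
  web: d = 2.5 cm → contributes +234 cm⁴
Total I = 348 cm⁴.

I_x ≈ 348.0 cm⁴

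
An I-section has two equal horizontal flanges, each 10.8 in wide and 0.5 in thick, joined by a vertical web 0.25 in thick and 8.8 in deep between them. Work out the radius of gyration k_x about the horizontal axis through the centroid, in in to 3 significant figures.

Decompose the section into non-overlapping parts with the origin at the bottom-left of its bounding rectangle.
Bottom flange: 10.8 × 0.5, A = 5.4 in², y = 0.25 in, Ī = 0.1125 in⁴.
Web: 0.25 × 8.8, A = 2.2 in², y = 4.9 in, Ī = 14.197 in⁴.
Top flange: 10.8 × 0.5, A = 5.4 in², y = 9.55 in, Ī = 0.1125 in⁴.
By symmetry the centroid is at mid-height, ȳ = 4.9 in.
Transfer each piece to the horizontal axis through the centroid using Ī + A·d² with d = y − 4.9:
  bottom flange: d = -4.65 in → contributes +116.87 in⁴
  web: d = 0 in → contributes +14.197 in⁴
  top flange: d = 4.65 in → contributes +116.87 in⁴
Total I = 247.95 in⁴.
Radius of gyration: k = √(I/A) = √(247.95 / 13) = 4.3672 in.

k_x ≈ 4.37 in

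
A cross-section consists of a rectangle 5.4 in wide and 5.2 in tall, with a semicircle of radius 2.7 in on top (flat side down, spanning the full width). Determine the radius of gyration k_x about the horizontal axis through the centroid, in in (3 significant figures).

k_x ≈ 2.15 in

Split into non-overlapping primitives; take the origin at the lower-left of the bounding box.
Rectangular body: 5.4 × 5.2, A = 28.08 in², y = 2.6 in, Ī = 63.274 in⁴.
Semicircular cap: semicircle r = 2.7, A = 11.451 in², y = 6.3459 in, Ī = 5.8329 in⁴.
Centroid: ȳ = ΣA·y / ΣA = 3.6851 in.
Transfer each piece to the horizontal axis through the centroid using Ī + A·d² with d = y − 3.6851:
  rectangular body: d = -1.0851 in → contributes +96.336 in⁴
  semicircular cap: d = 2.6608 in → contributes +86.907 in⁴
Total I = 183.24 in⁴.
Radius of gyration: k = √(I/A) = √(183.24 / 39.531) = 2.153 in.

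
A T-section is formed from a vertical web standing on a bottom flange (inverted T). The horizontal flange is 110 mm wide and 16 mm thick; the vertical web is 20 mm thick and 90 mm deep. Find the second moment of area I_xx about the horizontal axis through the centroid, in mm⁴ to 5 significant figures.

Treat the section as a set of non-overlapping primitives; coordinates are from the bounding-box lower-left.
Flange: 110 × 16, A = 1 760 mm², y = 8 mm, Ī = 37546.67 mm⁴.
Web: 20 × 90, A = 1 800 mm², y = 61 mm, Ī = 1 215 000 mm⁴.
Centroid: ȳ = ΣA·y / ΣA = 34.79775 mm.
Transfer each piece to the horizontal axis through the centroid using Ī + A·d² with d = y − 34.79775:
  flange: d = -26.79775 mm → contributes +1 301 437 mm⁴
  web: d = 26.20225 mm → contributes +2 450 804 mm⁴
Total I = 3 752 241 mm⁴.

I_xx ≈ 3.7522 × 10⁶ mm⁴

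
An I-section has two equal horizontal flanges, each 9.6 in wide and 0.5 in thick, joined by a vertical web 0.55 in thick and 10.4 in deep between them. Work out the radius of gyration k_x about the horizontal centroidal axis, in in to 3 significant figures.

k_x ≈ 4.69 in

Treat the section as a set of non-overlapping primitives; coordinates are from the bounding-box lower-left.
Bottom flange: 9.6 × 0.5, A = 4.8 in², y = 0.25 in, Ī = 0.1 in⁴.
Web: 0.55 × 10.4, A = 5.72 in², y = 5.7 in, Ī = 51.556 in⁴.
Top flange: 9.6 × 0.5, A = 4.8 in², y = 11.15 in, Ī = 0.1 in⁴.
By symmetry the centroid is at mid-height, ȳ = 5.7 in.
Transfer each piece to the horizontal centroidal axis using Ī + A·d² with d = y − 5.7:
  bottom flange: d = -5.45 in → contributes +142.67 in⁴
  web: d = 0 in → contributes +51.556 in⁴
  top flange: d = 5.45 in → contributes +142.67 in⁴
Total I = 336.9 in⁴.
Radius of gyration: k = √(I/A) = √(336.9 / 15.32) = 4.6894 in.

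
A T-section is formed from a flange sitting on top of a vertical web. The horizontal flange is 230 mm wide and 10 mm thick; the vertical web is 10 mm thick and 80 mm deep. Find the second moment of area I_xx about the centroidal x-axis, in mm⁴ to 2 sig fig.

Decompose the section into non-overlapping parts with the origin at the bottom-left of its bounding rectangle.
Flange: 230 × 10, A = 2 300 mm², y = 85 mm, Ī = 19 167 mm⁴.
Web: 10 × 80, A = 800 mm², y = 40 mm, Ī = 426 667 mm⁴.
Centroid: ȳ = ΣA·y / ΣA = 73.39 mm.
Transfer each piece to the centroidal x-axis using Ī + A·d² with d = y − 73.39:
  flange: d = 11.61 mm → contributes +329 344 mm⁴
  web: d = -33.39 mm → contributes +1 318 425 mm⁴
Total I = 1 647 769 mm⁴.

I_xx ≈ 1.6 × 10⁶ mm⁴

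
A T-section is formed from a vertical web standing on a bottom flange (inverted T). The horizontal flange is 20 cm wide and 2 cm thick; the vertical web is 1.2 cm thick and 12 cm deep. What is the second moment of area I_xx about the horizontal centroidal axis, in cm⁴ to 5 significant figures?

I_xx ≈ 704.96 cm⁴

Break the section into simple shapes (no overlaps), measuring from the bottom-left corner of the bounding box.
Flange: 20 × 2, A = 40 cm², y = 1 cm, Ī = 13.33333 cm⁴.
Web: 1.2 × 12, A = 14.4 cm², y = 8 cm, Ī = 172.8 cm⁴.
Centroid: ȳ = ΣA·y / ΣA = 2.852941 cm.
Transfer each piece to the horizontal centroidal axis using Ī + A·d² with d = y − 2.852941:
  flange: d = -1.852941 cm → contributes +150.669 cm⁴
  web: d = 5.147059 cm → contributes +554.2879 cm⁴
Total I = 704.9569 cm⁴.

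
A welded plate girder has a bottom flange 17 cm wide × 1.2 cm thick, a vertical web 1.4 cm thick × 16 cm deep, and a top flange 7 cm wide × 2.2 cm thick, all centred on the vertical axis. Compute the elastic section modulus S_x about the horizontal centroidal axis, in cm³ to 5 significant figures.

S_x ≈ 300.67 cm³

Decompose the section into non-overlapping parts with the origin at the bottom-left of its bounding rectangle.
Bottom plate: 17 × 1.2, A = 20.4 cm², y = 0.6 cm, Ī = 2.448 cm⁴.
Web plate: 1.4 × 16, A = 22.4 cm², y = 9.2 cm, Ī = 477.8667 cm⁴.
Top plate: 7 × 2.2, A = 15.4 cm², y = 18.3 cm, Ī = 6.211333 cm⁴.
Centroid: ȳ = ΣA·y / ΣA = 8.593471 cm.
Transfer each piece to the horizontal centroidal axis using Ī + A·d² with d = y − 8.593471:
  bottom plate: d = -7.993471 cm → contributes +1305.918 cm⁴
  web plate: d = 0.6065292 cm → contributes +486.1071 cm⁴
  top plate: d = 9.706529 cm → contributes +1457.149 cm⁴
Total I = 3249.174 cm⁴.
Extreme fibre distance c = 10.80653 cm; S = I/c = 300.6676 cm³.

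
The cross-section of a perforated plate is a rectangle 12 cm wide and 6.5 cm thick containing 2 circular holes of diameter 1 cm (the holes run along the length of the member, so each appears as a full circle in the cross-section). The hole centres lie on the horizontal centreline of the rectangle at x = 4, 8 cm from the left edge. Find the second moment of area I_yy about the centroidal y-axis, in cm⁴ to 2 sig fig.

Break the section into simple shapes (no overlaps), measuring from the bottom-left corner of the bounding box.
Plate: 12 × 6.5, A = 78 cm², x = 6 cm, Ī = 936 cm⁴.
Hole 1 (subtracted): ⌀1, A = 0.7854 cm², x = 4 cm, Ī = 0.04909 cm⁴.
Hole 2 (subtracted): ⌀1, A = 0.7854 cm², x = 8 cm, Ī = 0.04909 cm⁴.
By symmetry the centroid is at mid-width, x̄ = 6 cm.
Transfer each piece to the centroidal y-axis using Ī + A·d² with d = x − 6:
  plate: d = 0 cm → contributes +936 cm⁴
  hole 1: d = -2 cm → contributes −3.191 cm⁴
  hole 2: d = 2 cm → contributes −3.191 cm⁴
Total I = 929.6 cm⁴.

I_yy ≈ 930 cm⁴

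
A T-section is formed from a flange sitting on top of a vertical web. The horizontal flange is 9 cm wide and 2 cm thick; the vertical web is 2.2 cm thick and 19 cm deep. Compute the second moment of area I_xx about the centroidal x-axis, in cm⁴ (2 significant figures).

I_xx ≈ 2700 cm⁴

Split into non-overlapping primitives; take the origin at the lower-left of the bounding box.
Flange: 9 × 2, A = 18 cm², y = 20 cm, Ī = 6 cm⁴.
Web: 2.2 × 19, A = 41.8 cm², y = 9.5 cm, Ī = 1 257 cm⁴.
Centroid: ȳ = ΣA·y / ΣA = 12.66 cm.
Transfer each piece to the centroidal x-axis using Ī + A·d² with d = y − 12.66:
  flange: d = 7.339 cm → contributes +975.6 cm⁴
  web: d = -3.161 cm → contributes +1 675 cm⁴
Total I = 2 651 cm⁴.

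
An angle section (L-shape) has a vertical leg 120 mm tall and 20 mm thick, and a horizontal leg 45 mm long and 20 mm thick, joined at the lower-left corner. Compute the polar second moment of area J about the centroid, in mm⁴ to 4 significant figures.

J ≈ 4.247 × 10⁶ mm⁴

Treat the section as a set of non-overlapping primitives; coordinates are from the bounding-box lower-left.
Vertical leg: 20 × 120, A = 2 400 mm², y = 60 mm, Ī = 2 880 000 mm⁴.
Horizontal leg (remainder): 25 × 20, A = 500 mm², y = 10 mm, Ī = 16666.7 mm⁴.
Centroid: ȳ = ΣA·y / ΣA = 51.3793 mm.
Transfer each piece to the centroidal x-axis using Ī + A·d² with d = y − 51.3793:
  vertical leg: d = 8.62069 mm → contributes +3 058 359 mm⁴
  horizontal leg (remainder): d = -41.3793 mm → contributes +872 790 mm⁴
Total I = 3 931 149 mm⁴.
For the y-axis: x̄ = 13.8793 mm.
Repeating about the centroidal y-axis gives I_y = 315 524 mm⁴.
Polar second moment: J = I_x + I_y = 4 246 674 mm⁴.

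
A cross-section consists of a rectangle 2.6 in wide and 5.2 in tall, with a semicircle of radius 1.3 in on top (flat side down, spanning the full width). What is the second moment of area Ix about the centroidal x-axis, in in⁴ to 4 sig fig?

Break the section into simple shapes (no overlaps), measuring from the bottom-left corner of the bounding box.
Rectangular body: 2.6 × 5.2, A = 13.52 in², y = 2.6 in, Ī = 30.4651 in⁴.
Semicircular cap: semicircle r = 1.3, A = 2.65465 in², y = 5.75174 in, Ī = 0.313477 in⁴.
Centroid: ȳ = ΣA·y / ΣA = 3.11728 in.
Transfer each piece to the centroidal x-axis using Ī + A·d² with d = y − 3.11728:
  rectangular body: d = -0.517275 in → contributes +34.0827 in⁴
  semicircular cap: d = 2.63446 in → contributes +18.7378 in⁴
Total I = 52.8204 in⁴.

Ix ≈ 52.82 in⁴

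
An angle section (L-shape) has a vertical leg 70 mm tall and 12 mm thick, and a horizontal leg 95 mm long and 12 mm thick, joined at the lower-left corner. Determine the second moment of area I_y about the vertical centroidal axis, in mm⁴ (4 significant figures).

I_y ≈ 1.610 × 10⁶ mm⁴

Split into non-overlapping primitives; take the origin at the lower-left of the bounding box.
Vertical leg: 12 × 70, A = 840 mm², x = 6 mm, Ī = 10 080 mm⁴.
Horizontal leg (remainder): 83 × 12, A = 996 mm², x = 53.5 mm, Ī = 571 787 mm⁴.
Centroid: x̄ = ΣA·x / ΣA = 31.768 mm.
Transfer each piece to the vertical centroidal axis using Ī + A·d² with d = x − 31.768:
  vertical leg: d = -25.768 mm → contributes +567 830 mm⁴
  horizontal leg (remainder): d = 21.732 mm → contributes +1 042 179 mm⁴
Total I = 1 610 009 mm⁴.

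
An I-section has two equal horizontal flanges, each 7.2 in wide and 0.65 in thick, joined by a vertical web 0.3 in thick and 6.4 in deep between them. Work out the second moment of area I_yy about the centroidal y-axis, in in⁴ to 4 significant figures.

Split into non-overlapping primitives; take the origin at the lower-left of the bounding box.
Bottom flange: 7.2 × 0.65, A = 4.68 in², x = 3.6 in, Ī = 20.2176 in⁴.
Web: 0.3 × 6.4, A = 1.92 in², x = 3.6 in, Ī = 0.0144 in⁴.
Top flange: 7.2 × 0.65, A = 4.68 in², x = 3.6 in, Ī = 20.2176 in⁴.
By symmetry the centroid is at mid-width, x̄ = 3.6 in.
All pieces are centred on the centroidal y-axis, so I = ΣĪ = 40.4496 in⁴.

I_yy ≈ 40.45 in⁴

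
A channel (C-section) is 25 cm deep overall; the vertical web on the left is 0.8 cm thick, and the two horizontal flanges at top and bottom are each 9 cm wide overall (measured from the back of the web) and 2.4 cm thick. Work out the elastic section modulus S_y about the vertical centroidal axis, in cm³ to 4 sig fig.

Split into non-overlapping primitives; take the origin at the lower-left of the bounding box.
Web: 0.8 × 25, A = 20 cm², x = 0.4 cm, Ī = 1.06667 cm⁴.
Top flange (beyond web): 8.2 × 2.4, A = 19.68 cm², x = 4.9 cm, Ī = 110.274 cm⁴.
Bottom flange (beyond web): 8.2 × 2.4, A = 19.68 cm², x = 4.9 cm, Ī = 110.274 cm⁴.
Centroid: x̄ = ΣA·x / ΣA = 3.38383 cm.
Transfer each piece to the vertical centroidal axis using Ī + A·d² with d = x − 3.38383:
  web: d = -2.98383 cm → contributes +179.131 cm⁴
  top flange (beyond web): d = 1.51617 cm → contributes +155.514 cm⁴
  bottom flange (beyond web): d = 1.51617 cm → contributes +155.514 cm⁴
Total I = 490.158 cm⁴.
Extreme fibre distance c = 5.61617 cm; S = I/c = 87.2762 cm³.

S_y ≈ 87.28 cm³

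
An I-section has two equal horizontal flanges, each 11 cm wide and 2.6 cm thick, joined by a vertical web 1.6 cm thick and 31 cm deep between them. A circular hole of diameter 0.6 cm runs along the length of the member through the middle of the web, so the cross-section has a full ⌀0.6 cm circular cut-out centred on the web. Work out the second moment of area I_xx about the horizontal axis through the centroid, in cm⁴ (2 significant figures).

I_xx ≈ 2.0 × 10⁴ cm⁴

Treat the section as a set of non-overlapping primitives; coordinates are from the bounding-box lower-left.
Bottom flange: 11 × 2.6, A = 28.6 cm², y = 1.3 cm, Ī = 16.11 cm⁴.
Web: 1.6 × 31, A = 49.6 cm², y = 18.1 cm, Ī = 3 972 cm⁴.
Top flange: 11 × 2.6, A = 28.6 cm², y = 34.9 cm, Ī = 16.11 cm⁴.
Hole (subtracted): ⌀0.6, A = 0.2827 cm², y = 18.1 cm, Ī = 0.006362 cm⁴.
By symmetry the centroid is at mid-height, ȳ = 18.1 cm.
Transfer each piece to the horizontal axis through the centroid using Ī + A·d² with d = y − 18.1:
  bottom flange: d = -16.8 cm → contributes +8 088 cm⁴
  web: d = 0 cm → contributes +3 972 cm⁴
  top flange: d = 16.8 cm → contributes +8 088 cm⁴
  hole: d = 0 cm → contributes −0.006362 cm⁴
Total I = 20 148 cm⁴.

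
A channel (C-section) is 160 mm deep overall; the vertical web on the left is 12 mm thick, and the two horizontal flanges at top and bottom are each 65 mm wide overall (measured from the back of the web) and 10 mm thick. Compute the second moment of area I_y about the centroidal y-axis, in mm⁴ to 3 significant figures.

Decompose the section into non-overlapping parts with the origin at the bottom-left of its bounding rectangle.
Web: 12 × 160, A = 1 920 mm², x = 6 mm, Ī = 23 040 mm⁴.
Top flange (beyond web): 53 × 10, A = 530 mm², x = 38.5 mm, Ī = 124 064 mm⁴.
Bottom flange (beyond web): 53 × 10, A = 530 mm², x = 38.5 mm, Ī = 124 064 mm⁴.
Centroid: x̄ = ΣA·x / ΣA = 17.56 mm.
Transfer each piece to the centroidal y-axis using Ī + A·d² with d = x − 17.56:
  web: d = -11.56 mm → contributes +279 634 mm⁴
  top flange (beyond web): d = 20.94 mm → contributes +356 452 mm⁴
  bottom flange (beyond web): d = 20.94 mm → contributes +356 452 mm⁴
Total I = 992 537 mm⁴.

I_y ≈ 9.93 × 10⁵ mm⁴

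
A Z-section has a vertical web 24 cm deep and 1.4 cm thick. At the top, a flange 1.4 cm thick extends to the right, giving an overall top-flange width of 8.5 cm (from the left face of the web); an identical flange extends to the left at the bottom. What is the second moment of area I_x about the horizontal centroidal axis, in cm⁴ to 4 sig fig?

I_x ≈ 4155 cm⁴

Treat the section as a set of non-overlapping primitives; coordinates are from the bounding-box lower-left.
Web: 1.4 × 24, A = 33.6 cm², y = 12 cm, Ī = 1612.8 cm⁴.
Top flange (beyond web): 7.1 × 1.4, A = 9.94 cm², y = 23.3 cm, Ī = 1.62353 cm⁴.
Bottom flange (beyond web): 7.1 × 1.4, A = 9.94 cm², y = 0.7 cm, Ī = 1.62353 cm⁴.
Centroid: ȳ = ΣA·y / ΣA = 12 cm.
Transfer each piece to the horizontal centroidal axis using Ī + A·d² with d = y − 12:
  web: d = 0 cm → contributes +1612.8 cm⁴
  top flange (beyond web): d = 11.3 cm → contributes +1270.86 cm⁴
  bottom flange (beyond web): d = -11.3 cm → contributes +1270.86 cm⁴
Total I = 4154.52 cm⁴.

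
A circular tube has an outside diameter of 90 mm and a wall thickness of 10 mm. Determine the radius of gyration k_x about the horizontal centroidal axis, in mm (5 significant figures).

k_x ≈ 28.504 mm

Split into non-overlapping primitives; take the origin at the lower-left of the bounding box.
Outer circle: ⌀90, A = 6361.725 mm², y = 45 mm, Ī = 3 220 623 mm⁴.
Bore (subtracted): ⌀70, A = 3848.451 mm², y = 45 mm, Ī = 1 178 588 mm⁴.
By symmetry the centroid is at mid-height, ȳ = 45 mm.
All pieces are centred on the horizontal centroidal axis, so I = ΣĪ (holes subtracted) = 2 042 035 mm⁴.
Radius of gyration: k = √(I/A) = √(2 042 035 / 2513.274) = 28.50439 mm.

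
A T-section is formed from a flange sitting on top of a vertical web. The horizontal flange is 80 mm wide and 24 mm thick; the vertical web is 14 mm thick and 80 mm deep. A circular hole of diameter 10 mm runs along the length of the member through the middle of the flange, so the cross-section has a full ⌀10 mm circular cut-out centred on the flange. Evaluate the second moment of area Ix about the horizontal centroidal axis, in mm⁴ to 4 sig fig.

Decompose the section into non-overlapping parts with the origin at the bottom-left of its bounding rectangle.
Flange: 80 × 24, A = 1 920 mm², y = 92 mm, Ī = 92 160 mm⁴.
Web: 14 × 80, A = 1 120 mm², y = 40 mm, Ī = 597 333 mm⁴.
Hole (subtracted): ⌀10, A = 78.5398 mm², y = 92 mm, Ī = 490.874 mm⁴.
Centroid: ȳ = ΣA·y / ΣA = 72.334 mm.
Transfer each piece to the horizontal centroidal axis using Ī + A·d² with d = y − 72.334:
  flange: d = 19.666 mm → contributes +834 721 mm⁴
  web: d = -32.334 mm → contributes +1 768 281 mm⁴
  hole: d = 19.666 mm → contributes −30866.2 mm⁴
Total I = 2 572 136 mm⁴.

Ix ≈ 2.572 × 10⁶ mm⁴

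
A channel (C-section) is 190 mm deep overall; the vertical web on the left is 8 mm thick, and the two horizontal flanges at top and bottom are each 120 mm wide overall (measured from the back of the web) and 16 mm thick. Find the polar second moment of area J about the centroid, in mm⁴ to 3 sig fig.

J ≈ 3.94 × 10⁷ mm⁴

Decompose the section into non-overlapping parts with the origin at the bottom-left of its bounding rectangle.
Web: 8 × 190, A = 1 520 mm², y = 95 mm, Ī = 4 572 667 mm⁴.
Top flange (beyond web): 112 × 16, A = 1 792 mm², y = 182 mm, Ī = 38 229 mm⁴.
Bottom flange (beyond web): 112 × 16, A = 1 792 mm², y = 8 mm, Ī = 38 229 mm⁴.
By symmetry the centroid is at mid-height, ȳ = 95 mm.
Transfer each piece to the centroidal x-axis using Ī + A·d² with d = y − 95:
  web: d = 0 mm → contributes +4 572 667 mm⁴
  top flange (beyond web): d = 87 mm → contributes +13 601 877 mm⁴
  bottom flange (beyond web): d = -87 mm → contributes +13 601 877 mm⁴
Total I = 31 776 421 mm⁴.
For the y-axis: x̄ = 46.132 mm.
Repeating about the centroidal y-axis gives I_y = 7 596 989 mm⁴.
Polar second moment: J = I_x + I_y = 39 373 410 mm⁴.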